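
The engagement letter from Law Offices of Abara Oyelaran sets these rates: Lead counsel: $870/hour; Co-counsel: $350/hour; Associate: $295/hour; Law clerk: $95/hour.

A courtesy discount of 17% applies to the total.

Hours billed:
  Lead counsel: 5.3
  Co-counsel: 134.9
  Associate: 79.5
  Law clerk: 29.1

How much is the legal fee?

Lead counsel: 5.3 × $870 = $4,611.00
Co-counsel: 134.9 × $350 = $47,215.00
Associate: 79.5 × $295 = $23,452.50
Law clerk: 29.1 × $95 = $2,764.50
Subtotal: $78,043.00
Less 17% discount: −$13,267.31
Total: $78,043.00 − $13,267.31 = $64,775.69

$64,775.69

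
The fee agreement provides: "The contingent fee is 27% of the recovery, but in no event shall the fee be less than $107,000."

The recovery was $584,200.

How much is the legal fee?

27% of $584,200 = $157,734.00
That exceeds the $107,000 minimum.

$157,734.00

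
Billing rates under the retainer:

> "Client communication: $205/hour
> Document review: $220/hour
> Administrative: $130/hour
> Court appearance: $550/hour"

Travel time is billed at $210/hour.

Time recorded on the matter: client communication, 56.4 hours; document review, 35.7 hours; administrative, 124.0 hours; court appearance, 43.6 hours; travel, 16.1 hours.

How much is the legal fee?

$62,897.00

Client communication: 56.4 × $205 = $11,562.00
Document review: 35.7 × $220 = $7,854.00
Administrative: 124.0 × $130 = $16,120.00
Court appearance: 43.6 × $550 = $23,980.00
Subtotal: $11,562.00 + $7,854.00 + $16,120.00 + $23,980.00 = $59,516.00
Travel: 16.1 × $210 = $3,381.00
Total: $59,516.00 + $3,381.00 = $62,897.00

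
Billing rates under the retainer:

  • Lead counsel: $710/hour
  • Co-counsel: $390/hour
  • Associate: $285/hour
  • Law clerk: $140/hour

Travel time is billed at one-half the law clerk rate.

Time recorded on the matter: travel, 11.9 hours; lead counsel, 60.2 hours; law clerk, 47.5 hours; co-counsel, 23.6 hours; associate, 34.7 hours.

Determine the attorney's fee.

$69,318.50

Lead counsel: 60.2 × $710 = $42,742.00
Co-counsel: 23.6 × $390 = $9,204.00
Associate: 34.7 × $285 = $9,889.50
Law clerk: 47.5 × $140 = $6,650.00
Subtotal: $42,742.00 + $9,204.00 + $9,889.50 + $6,650.00 = $68,485.50
Travel: 11.9 × ($140 ÷ 2) = 11.9 × $70.00 = $833.00
Total: $68,485.50 + $833.00 = $69,318.50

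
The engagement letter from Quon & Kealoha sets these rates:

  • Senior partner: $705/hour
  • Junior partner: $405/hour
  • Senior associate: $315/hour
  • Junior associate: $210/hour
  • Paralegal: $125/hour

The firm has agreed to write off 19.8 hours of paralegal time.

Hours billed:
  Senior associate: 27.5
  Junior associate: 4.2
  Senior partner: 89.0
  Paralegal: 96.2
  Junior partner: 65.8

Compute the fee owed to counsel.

$108,488.50

Senior partner: 89.0 × $705 = $62,745.00
Junior partner: 65.8 × $405 = $26,649.00
Senior associate: 27.5 × $315 = $8,662.50
Junior associate: 4.2 × $210 = $882.00
Paralegal: 96.2 × $125 = $12,025.00
Subtotal: $110,963.50
Write-off: 19.8 × $125 = $2,475.00
Total: $110,963.50 − $2,475.00 = $108,488.50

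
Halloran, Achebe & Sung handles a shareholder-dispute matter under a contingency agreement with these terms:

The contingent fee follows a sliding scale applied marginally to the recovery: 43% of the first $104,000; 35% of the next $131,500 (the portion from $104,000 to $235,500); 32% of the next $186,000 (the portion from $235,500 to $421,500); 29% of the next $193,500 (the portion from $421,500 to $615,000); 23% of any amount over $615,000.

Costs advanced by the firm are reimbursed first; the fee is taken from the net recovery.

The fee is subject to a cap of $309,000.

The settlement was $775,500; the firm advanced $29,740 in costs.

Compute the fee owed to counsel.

$236,454.80

Fee base (net of costs): $775,500 − $29,740 = $745,760
First $104,000 at 43% = $44,720.00
Next $131,500 at 35% = $46,025.00
Next $186,000 at 32% = $59,520.00
Next $193,500 at 29% = $56,115.00
Remaining $130,760 at 23% = $30,074.80
Fee: $44,720.00 + $46,025.00 + $59,520.00 + $56,115.00 + $30,074.80 = $236,454.80
$236,454.80 is under the $309,000 cap.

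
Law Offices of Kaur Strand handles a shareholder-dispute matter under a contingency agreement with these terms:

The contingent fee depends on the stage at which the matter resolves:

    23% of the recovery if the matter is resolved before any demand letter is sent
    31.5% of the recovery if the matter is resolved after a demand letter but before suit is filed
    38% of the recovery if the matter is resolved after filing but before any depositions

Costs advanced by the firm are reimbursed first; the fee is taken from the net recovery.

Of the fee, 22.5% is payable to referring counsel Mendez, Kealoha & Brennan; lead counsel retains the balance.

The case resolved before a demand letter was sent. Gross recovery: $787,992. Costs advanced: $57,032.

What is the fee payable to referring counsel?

Fee base (net of costs): $787,992 − $57,032 = $730,960
The matter resolved before a demand letter was sent, so the 23% rate applies.
$730,960 × 23% = $168,120.80
Referral share: 22.5% of $168,120.80 = $37,827.18; lead counsel retains $168,120.80 − $37,827.18 = $130,293.62.

$37,827.18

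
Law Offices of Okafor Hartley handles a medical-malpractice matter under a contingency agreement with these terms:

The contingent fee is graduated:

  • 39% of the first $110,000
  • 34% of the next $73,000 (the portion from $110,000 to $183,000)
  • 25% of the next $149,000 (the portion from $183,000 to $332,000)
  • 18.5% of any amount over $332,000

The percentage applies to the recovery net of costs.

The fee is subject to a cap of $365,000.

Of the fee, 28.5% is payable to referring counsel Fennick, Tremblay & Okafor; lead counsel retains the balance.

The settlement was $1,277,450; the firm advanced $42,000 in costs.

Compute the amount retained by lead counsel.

$194,557.40

Fee base (net of costs): $1,277,450 − $42,000 = $1,235,450
First $110,000 at 39% = $42,900.00
Next $73,000 at 34% = $24,820.00
Next $149,000 at 25% = $37,250.00
Remaining $903,450 at 18.5% = $167,138.25
Fee: $42,900.00 + $24,820.00 + $37,250.00 + $167,138.25 = $272,108.25
$272,108.25 is under the $365,000 cap.
Referral share: 28.5% of $272,108.25 = $77,550.85; lead counsel retains $272,108.25 − $77,550.85 = $194,557.40.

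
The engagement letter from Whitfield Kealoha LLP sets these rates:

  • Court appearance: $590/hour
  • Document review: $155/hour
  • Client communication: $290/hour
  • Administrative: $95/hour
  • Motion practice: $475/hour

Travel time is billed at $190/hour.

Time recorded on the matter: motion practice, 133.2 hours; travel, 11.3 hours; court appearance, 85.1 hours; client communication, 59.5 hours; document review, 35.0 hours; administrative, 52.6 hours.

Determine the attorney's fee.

$143,303.00

Court appearance: 85.1 × $590 = $50,209.00
Document review: 35.0 × $155 = $5,425.00
Client communication: 59.5 × $290 = $17,255.00
Administrative: 52.6 × $95 = $4,997.00
Motion practice: 133.2 × $475 = $63,270.00
Subtotal: $50,209.00 + $5,425.00 + $17,255.00 + $4,997.00 + $63,270.00 = $141,156.00
Travel: 11.3 × $190 = $2,147.00
Total: $141,156.00 + $2,147.00 = $143,303.00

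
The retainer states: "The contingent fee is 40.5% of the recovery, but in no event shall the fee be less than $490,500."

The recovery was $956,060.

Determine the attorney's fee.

40.5% of $956,060 = $387,204.30
That is below the $490,500 minimum, so the minimum applies.

$490,500.00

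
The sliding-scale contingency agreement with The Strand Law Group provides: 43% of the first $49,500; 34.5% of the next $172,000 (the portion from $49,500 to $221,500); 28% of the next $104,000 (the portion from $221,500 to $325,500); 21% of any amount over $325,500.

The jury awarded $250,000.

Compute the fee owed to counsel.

$88,605.00

First $49,500 at 43% = $21,285.00
Next $172,000 at 34.5% = $59,340.00
Remaining $28,500 at 28% = $7,980.00
Fee: $21,285.00 + $59,340.00 + $7,980.00 = $88,605.00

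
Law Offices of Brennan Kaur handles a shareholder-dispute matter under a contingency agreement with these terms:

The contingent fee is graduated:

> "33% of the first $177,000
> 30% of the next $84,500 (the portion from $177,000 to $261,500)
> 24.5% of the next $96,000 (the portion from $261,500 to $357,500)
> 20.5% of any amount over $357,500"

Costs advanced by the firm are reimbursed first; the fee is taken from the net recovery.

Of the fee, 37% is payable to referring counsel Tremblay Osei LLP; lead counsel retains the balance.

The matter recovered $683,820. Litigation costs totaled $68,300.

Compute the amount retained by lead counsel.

Fee base (net of costs): $683,820 − $68,300 = $615,520
First $177,000 at 33% = $58,410.00
Next $84,500 at 30% = $25,350.00
Next $96,000 at 24.5% = $23,520.00
Remaining $258,020 at 20.5% = $52,894.10
Fee: $58,410.00 + $25,350.00 + $23,520.00 + $52,894.10 = $160,174.10
Referral share: 37% of $160,174.10 = $59,264.42; lead counsel retains $160,174.10 − $59,264.42 = $100,909.68.

$100,909.68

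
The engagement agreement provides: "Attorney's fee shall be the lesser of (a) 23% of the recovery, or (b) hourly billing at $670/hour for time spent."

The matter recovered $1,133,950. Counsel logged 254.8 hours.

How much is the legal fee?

$170,716.00

(a) 23% of $1,133,950 = $260,808.50
(b) 254.8 × $670 = $170,716.00
The lesser is (b): $170,716.00.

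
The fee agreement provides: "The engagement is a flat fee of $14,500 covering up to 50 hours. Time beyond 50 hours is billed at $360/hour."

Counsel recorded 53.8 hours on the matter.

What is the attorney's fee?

Flat fee: $14,500.00
Excess hours: 53.8 − 50 = 3.8
Overrun: 3.8 × $360 = $1,368.00
Total: $14,500.00 + $1,368.00 = $15,868.00

$15,868.00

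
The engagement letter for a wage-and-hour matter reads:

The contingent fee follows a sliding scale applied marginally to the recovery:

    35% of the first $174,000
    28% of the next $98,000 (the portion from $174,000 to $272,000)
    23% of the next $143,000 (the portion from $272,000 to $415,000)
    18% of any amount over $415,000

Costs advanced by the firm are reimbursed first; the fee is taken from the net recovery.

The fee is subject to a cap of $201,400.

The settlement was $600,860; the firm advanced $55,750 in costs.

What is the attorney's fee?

$144,649.80

Fee base (net of costs): $600,860 − $55,750 = $545,110
First $174,000 at 35% = $60,900.00
Next $98,000 at 28% = $27,440.00
Next $143,000 at 23% = $32,890.00
Remaining $130,110 at 18% = $23,419.80
Fee: $60,900.00 + $27,440.00 + $32,890.00 + $23,419.80 = $144,649.80
$144,649.80 is under the $201,400 cap.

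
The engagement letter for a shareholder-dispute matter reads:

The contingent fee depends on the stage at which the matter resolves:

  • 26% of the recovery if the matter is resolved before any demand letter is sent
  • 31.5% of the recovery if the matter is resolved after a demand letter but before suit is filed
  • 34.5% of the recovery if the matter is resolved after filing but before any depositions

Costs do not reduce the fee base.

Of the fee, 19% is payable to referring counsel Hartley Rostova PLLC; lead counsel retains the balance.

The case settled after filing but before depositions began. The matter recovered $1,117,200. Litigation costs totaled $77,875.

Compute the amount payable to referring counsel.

$73,232.46

Fee base is the gross recovery, $1,117,200; costs are reimbursed separately.
The matter settled after filing but before depositions began, so the 34.5% rate applies.
$1,117,200 × 34.5% = $385,434.00
Referral share: 19% of $385,434.00 = $73,232.46; lead counsel retains $385,434.00 − $73,232.46 = $312,201.54.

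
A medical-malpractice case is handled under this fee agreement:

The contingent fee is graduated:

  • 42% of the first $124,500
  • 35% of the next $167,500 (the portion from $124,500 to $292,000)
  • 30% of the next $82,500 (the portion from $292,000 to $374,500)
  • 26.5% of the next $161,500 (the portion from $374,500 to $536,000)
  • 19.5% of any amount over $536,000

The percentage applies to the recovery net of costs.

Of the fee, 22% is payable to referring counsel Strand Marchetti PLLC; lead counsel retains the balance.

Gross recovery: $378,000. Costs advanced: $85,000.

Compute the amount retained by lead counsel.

Fee base (net of costs): $378,000 − $85,000 = $293,000
First $124,500 at 42% = $52,290.00
Next $167,500 at 35% = $58,625.00
Remaining $1,000 at 30% = $300.00
Fee: $52,290.00 + $58,625.00 + $300.00 = $111,215.00
Referral share: 22% of $111,215.00 = $24,467.30; lead counsel retains $111,215.00 − $24,467.30 = $86,747.70.

$86,747.70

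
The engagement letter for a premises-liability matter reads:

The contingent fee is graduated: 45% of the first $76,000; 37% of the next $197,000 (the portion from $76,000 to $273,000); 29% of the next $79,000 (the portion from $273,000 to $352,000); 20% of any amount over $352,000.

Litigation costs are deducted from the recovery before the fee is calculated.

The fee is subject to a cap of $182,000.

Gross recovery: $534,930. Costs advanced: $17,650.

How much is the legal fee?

Fee base (net of costs): $534,930 − $17,650 = $517,280
First $76,000 at 45% = $34,200.00
Next $197,000 at 37% = $72,890.00
Next $79,000 at 29% = $22,910.00
Remaining $165,280 at 20% = $33,056.00
Fee: $34,200.00 + $72,890.00 + $22,910.00 + $33,056.00 = $163,056.00
$163,056.00 is under the $182,000 cap.

$163,056.00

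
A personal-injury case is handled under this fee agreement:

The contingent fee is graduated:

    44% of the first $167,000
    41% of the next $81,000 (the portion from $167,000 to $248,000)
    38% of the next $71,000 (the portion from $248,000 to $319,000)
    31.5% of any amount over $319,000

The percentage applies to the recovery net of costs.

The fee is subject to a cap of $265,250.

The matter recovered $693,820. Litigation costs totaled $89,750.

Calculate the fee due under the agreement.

Fee base (net of costs): $693,820 − $89,750 = $604,070
First $167,000 at 44% = $73,480.00
Next $81,000 at 41% = $33,210.00
Next $71,000 at 38% = $26,980.00
Remaining $285,070 at 31.5% = $89,797.05
Fee: $73,480.00 + $33,210.00 + $26,980.00 + $89,797.05 = $223,467.05
$223,467.05 is under the $265,250 cap.

$223,467.05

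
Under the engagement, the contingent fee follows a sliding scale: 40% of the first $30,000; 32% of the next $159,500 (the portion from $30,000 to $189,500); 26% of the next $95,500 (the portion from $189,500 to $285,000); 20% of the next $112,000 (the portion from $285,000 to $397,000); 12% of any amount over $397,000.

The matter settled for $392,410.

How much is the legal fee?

$109,352.00

First $30,000 at 40% = $12,000.00
Next $159,500 at 32% = $51,040.00
Next $95,500 at 26% = $24,830.00
Remaining $107,410 at 20% = $21,482.00
Fee: $12,000.00 + $51,040.00 + $24,830.00 + $21,482.00 = $109,352.00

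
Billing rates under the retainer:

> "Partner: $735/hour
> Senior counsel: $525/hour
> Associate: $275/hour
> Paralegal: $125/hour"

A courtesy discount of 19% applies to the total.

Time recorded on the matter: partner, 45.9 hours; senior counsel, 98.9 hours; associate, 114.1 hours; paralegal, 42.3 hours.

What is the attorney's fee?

Partner: 45.9 × $735 = $33,736.50
Senior counsel: 98.9 × $525 = $51,922.50
Associate: 114.1 × $275 = $31,377.50
Paralegal: 42.3 × $125 = $5,287.50
Subtotal: $122,324.00
Less 19% discount: −$23,241.56
Total: $122,324.00 − $23,241.56 = $99,082.44

$99,082.44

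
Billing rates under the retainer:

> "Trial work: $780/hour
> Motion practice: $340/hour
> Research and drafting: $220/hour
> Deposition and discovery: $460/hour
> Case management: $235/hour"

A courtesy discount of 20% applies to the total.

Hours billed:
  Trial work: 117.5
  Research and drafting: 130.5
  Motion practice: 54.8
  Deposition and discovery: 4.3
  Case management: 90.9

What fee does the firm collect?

Trial work: 117.5 × $780 = $91,650.00
Motion practice: 54.8 × $340 = $18,632.00
Research and drafting: 130.5 × $220 = $28,710.00
Deposition and discovery: 4.3 × $460 = $1,978.00
Case management: 90.9 × $235 = $21,361.50
Subtotal: $162,331.50
Less 20% discount: −$32,466.30
Total: $162,331.50 − $32,466.30 = $129,865.20

$129,865.20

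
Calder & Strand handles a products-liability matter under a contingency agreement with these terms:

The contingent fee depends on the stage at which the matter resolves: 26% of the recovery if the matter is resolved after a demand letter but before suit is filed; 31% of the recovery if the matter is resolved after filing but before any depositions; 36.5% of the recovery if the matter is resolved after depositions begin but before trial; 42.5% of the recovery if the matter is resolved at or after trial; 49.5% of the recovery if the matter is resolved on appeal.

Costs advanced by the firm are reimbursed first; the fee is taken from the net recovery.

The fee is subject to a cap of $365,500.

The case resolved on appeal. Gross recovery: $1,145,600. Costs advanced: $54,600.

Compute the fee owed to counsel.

$365,500.00

Fee base (net of costs): $1,145,600 − $54,600 = $1,091,000
The matter resolved on appeal, so the 49.5% rate applies.
$1,091,000 × 49.5% = $540,045.00
$540,045.00 exceeds the $365,500 cap, so the fee is capped at $365,500.00.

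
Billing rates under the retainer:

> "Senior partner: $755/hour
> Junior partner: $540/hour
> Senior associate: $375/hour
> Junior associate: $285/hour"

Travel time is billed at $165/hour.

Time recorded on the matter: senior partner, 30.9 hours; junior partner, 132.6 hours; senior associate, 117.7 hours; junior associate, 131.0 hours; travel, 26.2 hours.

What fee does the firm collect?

Senior partner: 30.9 × $755 = $23,329.50
Junior partner: 132.6 × $540 = $71,604.00
Senior associate: 117.7 × $375 = $44,137.50
Junior associate: 131.0 × $285 = $37,335.00
Subtotal: $23,329.50 + $71,604.00 + $44,137.50 + $37,335.00 = $176,406.00
Travel: 26.2 × $165 = $4,323.00
Total: $176,406.00 + $4,323.00 = $180,729.00

$180,729.00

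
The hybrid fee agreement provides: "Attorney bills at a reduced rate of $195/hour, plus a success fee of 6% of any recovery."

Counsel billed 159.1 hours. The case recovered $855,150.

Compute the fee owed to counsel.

Hourly: 159.1 × $195 = $31,024.50
Success fee: 6% of $855,150 = $51,309.00
Total: $31,024.50 + $51,309.00 = $82,333.50

$82,333.50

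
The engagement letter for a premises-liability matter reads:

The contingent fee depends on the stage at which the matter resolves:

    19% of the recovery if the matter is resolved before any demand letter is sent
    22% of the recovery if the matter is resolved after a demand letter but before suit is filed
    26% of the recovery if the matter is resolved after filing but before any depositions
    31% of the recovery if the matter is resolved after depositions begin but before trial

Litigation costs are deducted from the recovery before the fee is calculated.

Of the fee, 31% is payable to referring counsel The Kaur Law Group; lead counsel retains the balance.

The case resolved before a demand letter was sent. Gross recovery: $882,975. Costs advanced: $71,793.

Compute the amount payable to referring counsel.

Fee base (net of costs): $882,975 − $71,793 = $811,182
The matter resolved before a demand letter was sent, so the 19% rate applies.
$811,182 × 19% = $154,124.58
Referral share: 31% of $154,124.58 = $47,778.62; lead counsel retains $154,124.58 − $47,778.62 = $106,345.96.

$47,778.62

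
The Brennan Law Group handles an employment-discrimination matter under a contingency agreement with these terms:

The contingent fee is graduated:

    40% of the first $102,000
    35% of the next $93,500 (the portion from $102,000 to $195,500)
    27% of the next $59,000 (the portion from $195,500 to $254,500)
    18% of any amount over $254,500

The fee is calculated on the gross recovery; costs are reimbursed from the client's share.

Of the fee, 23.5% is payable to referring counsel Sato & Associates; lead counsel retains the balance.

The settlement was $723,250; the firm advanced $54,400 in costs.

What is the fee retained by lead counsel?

$132,979.95

Fee base is the gross recovery, $723,250; costs are reimbursed separately.
First $102,000 at 40% = $40,800.00
Next $93,500 at 35% = $32,725.00
Next $59,000 at 27% = $15,930.00
Remaining $468,750 at 18% = $84,375.00
Fee: $40,800.00 + $32,725.00 + $15,930.00 + $84,375.00 = $173,830.00
Referral share: 23.5% of $173,830.00 = $40,850.05; lead counsel retains $173,830.00 − $40,850.05 = $132,979.95.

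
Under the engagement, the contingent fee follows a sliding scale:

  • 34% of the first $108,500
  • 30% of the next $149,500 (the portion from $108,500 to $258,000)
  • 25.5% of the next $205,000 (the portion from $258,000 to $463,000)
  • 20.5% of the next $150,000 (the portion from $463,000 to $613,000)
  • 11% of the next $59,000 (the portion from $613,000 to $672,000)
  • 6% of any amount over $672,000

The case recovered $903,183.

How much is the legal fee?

$185,125.98

First $108,500 at 34% = $36,890.00
Next $149,500 at 30% = $44,850.00
Next $205,000 at 25.5% = $52,275.00
Next $150,000 at 20.5% = $30,750.00
Next $59,000 at 11% = $6,490.00
Remaining $231,183 at 6% = $13,870.98
Fee: $36,890.00 + $44,850.00 + $52,275.00 + $30,750.00 + $6,490.00 + $13,870.98 = $185,125.98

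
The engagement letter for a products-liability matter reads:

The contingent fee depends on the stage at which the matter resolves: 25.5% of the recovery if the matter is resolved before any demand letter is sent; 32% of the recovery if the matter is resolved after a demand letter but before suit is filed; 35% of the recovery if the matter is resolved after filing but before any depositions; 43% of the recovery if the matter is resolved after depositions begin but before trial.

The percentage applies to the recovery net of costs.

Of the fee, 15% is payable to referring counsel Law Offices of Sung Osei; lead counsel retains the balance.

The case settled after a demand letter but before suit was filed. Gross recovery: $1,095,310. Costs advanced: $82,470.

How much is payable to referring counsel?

$48,616.32

Fee base (net of costs): $1,095,310 − $82,470 = $1,012,840
The matter settled after a demand letter but before suit was filed, so the 32% rate applies.
$1,012,840 × 32% = $324,108.80
Referral share: 15% of $324,108.80 = $48,616.32; lead counsel retains $324,108.80 − $48,616.32 = $275,492.48.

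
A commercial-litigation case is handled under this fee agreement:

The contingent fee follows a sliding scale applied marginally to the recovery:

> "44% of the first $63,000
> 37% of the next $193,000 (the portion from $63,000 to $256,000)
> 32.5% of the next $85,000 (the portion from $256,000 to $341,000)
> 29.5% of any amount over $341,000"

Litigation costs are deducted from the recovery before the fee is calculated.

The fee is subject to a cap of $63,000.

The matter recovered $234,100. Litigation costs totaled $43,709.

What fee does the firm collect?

$63,000.00

Fee base (net of costs): $234,100 − $43,709 = $190,391
First $63,000 at 44% = $27,720.00
Remaining $127,391 at 37% = $47,134.67
Fee: $27,720.00 + $47,134.67 = $74,854.67
$74,854.67 exceeds the $63,000 cap, so the fee is capped at $63,000.00.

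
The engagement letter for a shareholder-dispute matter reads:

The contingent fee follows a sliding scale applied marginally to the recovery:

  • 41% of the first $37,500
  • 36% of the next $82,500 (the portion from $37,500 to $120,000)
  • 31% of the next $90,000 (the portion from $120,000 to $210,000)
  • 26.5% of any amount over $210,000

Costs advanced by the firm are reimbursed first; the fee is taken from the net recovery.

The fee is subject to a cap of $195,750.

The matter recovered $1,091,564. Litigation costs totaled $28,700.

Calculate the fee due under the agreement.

Fee base (net of costs): $1,091,564 − $28,700 = $1,062,864
First $37,500 at 41% = $15,375.00
Next $82,500 at 36% = $29,700.00
Next $90,000 at 31% = $27,900.00
Remaining $852,864 at 26.5% = $226,008.96
Fee: $15,375.00 + $29,700.00 + $27,900.00 + $226,008.96 = $298,983.96
$298,983.96 exceeds the $195,750 cap, so the fee is capped at $195,750.00.

$195,750.00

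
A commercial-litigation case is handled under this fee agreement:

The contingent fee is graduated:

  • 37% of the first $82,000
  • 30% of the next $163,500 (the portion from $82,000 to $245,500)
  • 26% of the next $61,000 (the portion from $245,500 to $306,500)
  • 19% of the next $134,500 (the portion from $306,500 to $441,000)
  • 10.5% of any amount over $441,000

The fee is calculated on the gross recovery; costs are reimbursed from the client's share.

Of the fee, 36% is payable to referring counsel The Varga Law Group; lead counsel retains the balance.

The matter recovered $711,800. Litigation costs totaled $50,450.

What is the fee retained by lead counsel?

Fee base is the gross recovery, $711,800; costs are reimbursed separately.
First $82,000 at 37% = $30,340.00
Next $163,500 at 30% = $49,050.00
Next $61,000 at 26% = $15,860.00
Next $134,500 at 19% = $25,555.00
Remaining $270,800 at 10.5% = $28,434.00
Fee: $30,340.00 + $49,050.00 + $15,860.00 + $25,555.00 + $28,434.00 = $149,239.00
Referral share: 36% of $149,239.00 = $53,726.04; lead counsel retains $149,239.00 − $53,726.04 = $95,512.96.

$95,512.96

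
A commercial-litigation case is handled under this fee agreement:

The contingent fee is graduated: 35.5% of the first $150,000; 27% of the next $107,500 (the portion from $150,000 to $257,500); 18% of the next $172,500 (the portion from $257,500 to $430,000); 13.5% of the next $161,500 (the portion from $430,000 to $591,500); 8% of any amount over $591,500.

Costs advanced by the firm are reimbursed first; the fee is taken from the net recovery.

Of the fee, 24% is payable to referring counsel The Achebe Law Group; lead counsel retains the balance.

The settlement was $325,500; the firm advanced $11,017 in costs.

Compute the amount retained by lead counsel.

$70,324.27

Fee base (net of costs): $325,500 − $11,017 = $314,483
First $150,000 at 35.5% = $53,250.00
Next $107,500 at 27% = $29,025.00
Remaining $56,983 at 18% = $10,256.94
Fee: $53,250.00 + $29,025.00 + $10,256.94 = $92,531.94
Referral share: 24% of $92,531.94 = $22,207.67; lead counsel retains $92,531.94 − $22,207.67 = $70,324.27.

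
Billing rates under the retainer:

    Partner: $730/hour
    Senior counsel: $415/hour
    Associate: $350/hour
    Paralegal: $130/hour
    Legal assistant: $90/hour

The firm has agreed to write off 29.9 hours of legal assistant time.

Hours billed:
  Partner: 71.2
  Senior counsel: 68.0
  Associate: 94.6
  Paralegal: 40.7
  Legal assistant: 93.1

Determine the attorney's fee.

$124,285.00

Partner: 71.2 × $730 = $51,976.00
Senior counsel: 68.0 × $415 = $28,220.00
Associate: 94.6 × $350 = $33,110.00
Paralegal: 40.7 × $130 = $5,291.00
Legal assistant: 93.1 × $90 = $8,379.00
Subtotal: $126,976.00
Write-off: 29.9 × $90 = $2,691.00
Total: $126,976.00 − $2,691.00 = $124,285.00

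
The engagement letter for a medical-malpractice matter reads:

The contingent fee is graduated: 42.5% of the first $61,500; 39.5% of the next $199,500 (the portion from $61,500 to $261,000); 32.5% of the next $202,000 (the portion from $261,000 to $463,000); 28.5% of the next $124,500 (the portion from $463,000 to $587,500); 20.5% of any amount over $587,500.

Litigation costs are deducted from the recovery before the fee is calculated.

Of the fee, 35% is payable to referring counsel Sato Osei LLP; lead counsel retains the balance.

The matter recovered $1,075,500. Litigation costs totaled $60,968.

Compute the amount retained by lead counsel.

$190,849.14

Fee base (net of costs): $1,075,500 − $60,968 = $1,014,532
First $61,500 at 42.5% = $26,137.50
Next $199,500 at 39.5% = $78,802.50
Next $202,000 at 32.5% = $65,650.00
Next $124,500 at 28.5% = $35,482.50
Remaining $427,032 at 20.5% = $87,541.56
Fee: $26,137.50 + $78,802.50 + $65,650.00 + $35,482.50 + $87,541.56 = $293,614.06
Referral share: 35% of $293,614.06 = $102,764.92; lead counsel retains $293,614.06 − $102,764.92 = $190,849.14.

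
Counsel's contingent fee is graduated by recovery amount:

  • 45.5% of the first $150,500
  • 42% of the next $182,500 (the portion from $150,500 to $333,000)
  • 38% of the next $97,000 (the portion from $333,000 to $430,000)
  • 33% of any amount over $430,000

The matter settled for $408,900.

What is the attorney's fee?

First $150,500 at 45.5% = $68,477.50
Next $182,500 at 42% = $76,650.00
Remaining $75,900 at 38% = $28,842.00
Fee: $68,477.50 + $76,650.00 + $28,842.00 = $173,969.50

$173,969.50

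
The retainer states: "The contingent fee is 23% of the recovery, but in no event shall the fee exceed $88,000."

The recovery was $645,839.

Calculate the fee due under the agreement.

$88,000.00

23% of $645,839 = $148,542.97
That exceeds the $88,000 cap, so the fee is capped at $88,000.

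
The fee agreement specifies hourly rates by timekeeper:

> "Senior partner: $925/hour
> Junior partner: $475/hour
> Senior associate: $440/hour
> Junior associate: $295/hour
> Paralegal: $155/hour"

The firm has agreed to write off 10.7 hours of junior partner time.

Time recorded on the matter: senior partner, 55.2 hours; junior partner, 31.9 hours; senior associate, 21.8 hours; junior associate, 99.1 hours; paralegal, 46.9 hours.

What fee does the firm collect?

Senior partner: 55.2 × $925 = $51,060.00
Junior partner: 31.9 × $475 = $15,152.50
Senior associate: 21.8 × $440 = $9,592.00
Junior associate: 99.1 × $295 = $29,234.50
Paralegal: 46.9 × $155 = $7,269.50
Subtotal: $112,308.50
Write-off: 10.7 × $475 = $5,082.50
Total: $112,308.50 − $5,082.50 = $107,226.00

$107,226.00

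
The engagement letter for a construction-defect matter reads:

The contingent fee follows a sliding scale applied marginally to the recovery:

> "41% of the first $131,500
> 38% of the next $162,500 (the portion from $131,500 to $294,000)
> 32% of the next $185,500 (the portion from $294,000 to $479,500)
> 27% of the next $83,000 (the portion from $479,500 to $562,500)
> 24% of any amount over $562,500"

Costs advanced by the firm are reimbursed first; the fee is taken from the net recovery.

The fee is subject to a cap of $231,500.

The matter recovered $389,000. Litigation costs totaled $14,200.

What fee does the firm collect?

$141,521.00

Fee base (net of costs): $389,000 − $14,200 = $374,800
First $131,500 at 41% = $53,915.00
Next $162,500 at 38% = $61,750.00
Remaining $80,800 at 32% = $25,856.00
Fee: $53,915.00 + $61,750.00 + $25,856.00 = $141,521.00
$141,521.00 is under the $231,500 cap.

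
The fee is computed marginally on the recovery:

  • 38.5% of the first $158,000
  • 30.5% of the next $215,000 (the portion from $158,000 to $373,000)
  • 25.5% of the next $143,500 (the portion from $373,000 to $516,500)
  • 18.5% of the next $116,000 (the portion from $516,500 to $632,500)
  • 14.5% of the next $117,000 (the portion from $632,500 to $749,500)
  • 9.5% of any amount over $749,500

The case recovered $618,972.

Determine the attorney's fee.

First $158,000 at 38.5% = $60,830.00
Next $215,000 at 30.5% = $65,575.00
Next $143,500 at 25.5% = $36,592.50
Remaining $102,472 at 18.5% = $18,957.32
Fee: $60,830.00 + $65,575.00 + $36,592.50 + $18,957.32 = $181,954.82

$181,954.82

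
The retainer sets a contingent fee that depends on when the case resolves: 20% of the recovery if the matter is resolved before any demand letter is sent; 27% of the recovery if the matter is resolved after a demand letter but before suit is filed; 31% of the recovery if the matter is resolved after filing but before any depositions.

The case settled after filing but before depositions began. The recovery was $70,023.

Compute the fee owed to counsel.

$21,707.13

The matter settled after filing but before depositions began, so the 31% rate applies.
$70,023 × 31% = $21,707.13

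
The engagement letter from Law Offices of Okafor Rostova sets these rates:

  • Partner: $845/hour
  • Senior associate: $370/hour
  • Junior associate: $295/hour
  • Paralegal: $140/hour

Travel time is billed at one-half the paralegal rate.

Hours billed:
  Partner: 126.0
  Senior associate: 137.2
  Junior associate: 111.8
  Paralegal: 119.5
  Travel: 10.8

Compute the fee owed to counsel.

$207,701.00

Partner: 126.0 × $845 = $106,470.00
Senior associate: 137.2 × $370 = $50,764.00
Junior associate: 111.8 × $295 = $32,981.00
Paralegal: 119.5 × $140 = $16,730.00
Subtotal: $106,470.00 + $50,764.00 + $32,981.00 + $16,730.00 = $206,945.00
Travel: 10.8 × ($140 ÷ 2) = 10.8 × $70.00 = $756.00
Total: $206,945.00 + $756.00 = $207,701.00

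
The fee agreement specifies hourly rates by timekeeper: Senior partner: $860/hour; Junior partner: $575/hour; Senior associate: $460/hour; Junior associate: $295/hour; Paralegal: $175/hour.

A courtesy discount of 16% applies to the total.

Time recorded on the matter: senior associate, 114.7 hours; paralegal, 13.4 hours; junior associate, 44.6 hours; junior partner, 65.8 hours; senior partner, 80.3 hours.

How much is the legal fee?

Senior partner: 80.3 × $860 = $69,058.00
Junior partner: 65.8 × $575 = $37,835.00
Senior associate: 114.7 × $460 = $52,762.00
Junior associate: 44.6 × $295 = $13,157.00
Paralegal: 13.4 × $175 = $2,345.00
Subtotal: $175,157.00
Less 16% discount: −$28,025.12
Total: $175,157.00 − $28,025.12 = $147,131.88

$147,131.88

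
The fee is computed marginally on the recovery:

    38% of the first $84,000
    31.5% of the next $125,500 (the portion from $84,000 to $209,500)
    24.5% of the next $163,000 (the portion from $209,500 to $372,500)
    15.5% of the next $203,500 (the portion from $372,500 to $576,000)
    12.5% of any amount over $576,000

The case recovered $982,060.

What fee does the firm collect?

First $84,000 at 38% = $31,920.00
Next $125,500 at 31.5% = $39,532.50
Next $163,000 at 24.5% = $39,935.00
Next $203,500 at 15.5% = $31,542.50
Remaining $406,060 at 12.5% = $50,757.50
Fee: $31,920.00 + $39,532.50 + $39,935.00 + $31,542.50 + $50,757.50 = $193,687.50

$193,687.50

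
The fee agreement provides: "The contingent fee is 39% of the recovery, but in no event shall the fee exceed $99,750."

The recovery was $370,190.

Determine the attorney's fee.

$99,750.00

39% of $370,190 = $144,374.10
That exceeds the $99,750 cap, so the fee is capped at $99,750.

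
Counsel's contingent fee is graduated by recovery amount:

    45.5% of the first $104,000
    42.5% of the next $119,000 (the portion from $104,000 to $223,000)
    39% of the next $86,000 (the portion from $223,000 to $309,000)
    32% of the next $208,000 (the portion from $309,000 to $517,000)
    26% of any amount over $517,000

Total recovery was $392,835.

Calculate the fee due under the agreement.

$158,262.20

First $104,000 at 45.5% = $47,320.00
Next $119,000 at 42.5% = $50,575.00
Next $86,000 at 39% = $33,540.00
Remaining $83,835 at 32% = $26,827.20
Fee: $47,320.00 + $50,575.00 + $33,540.00 + $26,827.20 = $158,262.20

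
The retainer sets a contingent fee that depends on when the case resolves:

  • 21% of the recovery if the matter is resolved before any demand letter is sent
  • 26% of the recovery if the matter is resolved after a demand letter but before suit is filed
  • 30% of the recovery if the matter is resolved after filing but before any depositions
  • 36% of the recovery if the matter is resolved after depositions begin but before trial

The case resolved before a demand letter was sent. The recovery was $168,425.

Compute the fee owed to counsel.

The matter resolved before a demand letter was sent, so the 21% rate applies.
$168,425 × 21% = $35,369.25

$35,369.25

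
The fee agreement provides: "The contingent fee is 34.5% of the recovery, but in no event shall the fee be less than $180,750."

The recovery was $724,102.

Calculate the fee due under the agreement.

$249,815.19

34.5% of $724,102 = $249,815.19
That exceeds the $180,750 minimum.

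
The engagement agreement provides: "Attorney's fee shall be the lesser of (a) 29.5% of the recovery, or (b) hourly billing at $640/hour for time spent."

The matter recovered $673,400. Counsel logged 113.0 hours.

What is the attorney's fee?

(a) 29.5% of $673,400 = $198,653.00
(b) 113.0 × $640 = $72,320.00
The lesser is (b): $72,320.00.

$72,320.00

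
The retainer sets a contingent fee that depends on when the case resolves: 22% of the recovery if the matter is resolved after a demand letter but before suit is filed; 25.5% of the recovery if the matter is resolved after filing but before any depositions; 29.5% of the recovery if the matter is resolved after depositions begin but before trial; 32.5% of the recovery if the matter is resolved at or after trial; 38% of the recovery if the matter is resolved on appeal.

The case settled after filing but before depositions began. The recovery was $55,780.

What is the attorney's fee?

The matter settled after filing but before depositions began, so the 25.5% rate applies.
$55,780 × 25.5% = $14,223.90

$14,223.90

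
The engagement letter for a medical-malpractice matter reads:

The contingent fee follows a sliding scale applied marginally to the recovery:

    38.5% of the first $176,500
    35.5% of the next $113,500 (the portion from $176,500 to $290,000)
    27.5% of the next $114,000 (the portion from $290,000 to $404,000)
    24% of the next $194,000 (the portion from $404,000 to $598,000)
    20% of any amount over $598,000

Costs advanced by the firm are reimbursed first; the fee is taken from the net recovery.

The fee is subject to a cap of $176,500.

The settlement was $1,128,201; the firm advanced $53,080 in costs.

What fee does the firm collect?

$176,500.00

Fee base (net of costs): $1,128,201 − $53,080 = $1,075,121
First $176,500 at 38.5% = $67,952.50
Next $113,500 at 35.5% = $40,292.50
Next $114,000 at 27.5% = $31,350.00
Next $194,000 at 24% = $46,560.00
Remaining $477,121 at 20% = $95,424.20
Fee: $67,952.50 + $40,292.50 + $31,350.00 + $46,560.00 + $95,424.20 = $281,579.20
$281,579.20 exceeds the $176,500 cap, so the fee is capped at $176,500.00.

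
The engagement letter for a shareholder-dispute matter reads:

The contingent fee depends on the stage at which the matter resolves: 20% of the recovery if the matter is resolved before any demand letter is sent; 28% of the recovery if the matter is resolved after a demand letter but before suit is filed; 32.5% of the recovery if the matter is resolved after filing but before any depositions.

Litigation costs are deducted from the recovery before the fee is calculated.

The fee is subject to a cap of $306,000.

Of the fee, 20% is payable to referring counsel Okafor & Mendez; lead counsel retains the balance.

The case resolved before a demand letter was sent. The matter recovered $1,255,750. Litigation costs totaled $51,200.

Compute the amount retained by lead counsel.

Fee base (net of costs): $1,255,750 − $51,200 = $1,204,550
The matter resolved before a demand letter was sent, so the 20% rate applies.
$1,204,550 × 20% = $240,910.00
$240,910.00 is under the $306,000 cap.
Referral share: 20% of $240,910.00 = $48,182.00; lead counsel retains $240,910.00 − $48,182.00 = $192,728.00.

$192,728.00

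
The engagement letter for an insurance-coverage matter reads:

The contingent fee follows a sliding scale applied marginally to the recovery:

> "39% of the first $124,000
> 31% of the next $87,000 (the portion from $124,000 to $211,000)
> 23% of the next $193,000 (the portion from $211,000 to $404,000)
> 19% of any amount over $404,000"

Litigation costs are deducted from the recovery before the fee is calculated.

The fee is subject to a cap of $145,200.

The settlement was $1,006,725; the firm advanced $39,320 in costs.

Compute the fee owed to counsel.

Fee base (net of costs): $1,006,725 − $39,320 = $967,405
First $124,000 at 39% = $48,360.00
Next $87,000 at 31% = $26,970.00
Next $193,000 at 23% = $44,390.00
Remaining $563,405 at 19% = $107,046.95
Fee: $48,360.00 + $26,970.00 + $44,390.00 + $107,046.95 = $226,766.95
$226,766.95 exceeds the $145,200 cap, so the fee is capped at $145,200.00.

$145,200.00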